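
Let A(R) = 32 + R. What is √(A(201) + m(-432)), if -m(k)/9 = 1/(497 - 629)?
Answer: √112805/22 ≈ 15.267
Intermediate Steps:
m(k) = 3/44 (m(k) = -9/(497 - 629) = -9/(-132) = -9*(-1/132) = 3/44)
√(A(201) + m(-432)) = √((32 + 201) + 3/44) = √(233 + 3/44) = √(10255/44) = √112805/22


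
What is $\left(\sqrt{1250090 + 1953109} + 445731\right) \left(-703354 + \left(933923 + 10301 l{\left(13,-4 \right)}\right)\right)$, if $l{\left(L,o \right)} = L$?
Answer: $162460926342 + 1093446 \sqrt{355911} \approx 1.6311 \cdot 10^{11}$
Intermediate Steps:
$\left(\sqrt{1250090 + 1953109} + 445731\right) \left(-703354 + \left(933923 + 10301 l{\left(13,-4 \right)}\right)\right) = \left(\sqrt{1250090 + 1953109} + 445731\right) \left(-703354 + \left(933923 + 10301 \cdot 13\right)\right) = \left(\sqrt{3203199} + 445731\right) \left(-703354 + \left(933923 + 133913\right)\right) = \left(3 \sqrt{355911} + 445731\right) \left(-703354 + 1067836\right) = \left(445731 + 3 \sqrt{355911}\right) 364482 = 162460926342 + 1093446 \sqrt{355911}$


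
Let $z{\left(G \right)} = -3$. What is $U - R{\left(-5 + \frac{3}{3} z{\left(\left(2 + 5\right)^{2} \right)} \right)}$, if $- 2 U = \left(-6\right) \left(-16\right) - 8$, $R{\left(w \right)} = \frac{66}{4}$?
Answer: $- \frac{121}{2} \approx -60.5$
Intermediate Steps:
$R{\left(w \right)} = \frac{33}{2}$ ($R{\left(w \right)} = 66 \cdot \frac{1}{4} = \frac{33}{2}$)
$U = -44$ ($U = - \frac{\left(-6\right) \left(-16\right) - 8}{2} = - \frac{96 - 8}{2} = \left(- \frac{1}{2}\right) 88 = -44$)
$U - R{\left(-5 + \frac{3}{3} z{\left(\left(2 + 5\right)^{2} \right)} \right)} = -44 - \frac{33}{2} = - \frac{121}{2}$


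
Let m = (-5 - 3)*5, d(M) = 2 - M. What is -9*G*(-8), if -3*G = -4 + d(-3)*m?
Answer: 4896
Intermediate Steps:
m = -40 (m = -8*5 = -40)
G = 68 (G = -(-4 + (2 - 1*(-3))*(-40))/3 = -(-4 + (2 + 3)*(-40))/3 = -(-4 + 5*(-40))/3 = -(-4 - 200)/3 = -1/3*(-204) = 68)
-9*G*(-8) = -9*68*(-8) = -612*(-8) = 4896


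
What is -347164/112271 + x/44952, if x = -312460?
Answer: -12671478197/1261701498 ≈ -10.043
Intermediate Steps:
-347164/112271 + x/44952 = -347164/112271 - 312460/44952 = -347164*1/112271 - 312460*1/44952 = -347164/112271 - 78115/11238 = -12671478197/1261701498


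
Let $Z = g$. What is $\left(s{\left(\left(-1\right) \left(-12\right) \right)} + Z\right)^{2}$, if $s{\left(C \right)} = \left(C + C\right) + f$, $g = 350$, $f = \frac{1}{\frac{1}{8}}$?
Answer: $145924$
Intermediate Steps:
$f = 8$ ($f = \frac{1}{\frac{1}{8}} = 8$)
$Z = 350$
$s{\left(C \right)} = 8 + 2 C$ ($s{\left(C \right)} = \left(C + C\right) + 8 = 2 C + 8 = 8 + 2 C$)
$\left(s{\left(\left(-1\right) \left(-12\right) \right)} + Z\right)^{2} = \left(\left(8 + 2 \left(\left(-1\right) \left(-12\right)\right)\right) + 350\right)^{2} = \left(\left(8 + 2 \cdot 12\right) + 350\right)^{2} = \left(\left(8 + 24\right) + 350\right)^{2} = \left(32 + 350\right)^{2} = 382^{2} = 145924$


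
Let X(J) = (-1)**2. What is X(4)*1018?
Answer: 1018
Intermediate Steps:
X(J) = 1
X(4)*1018 = 1*1018 = 1018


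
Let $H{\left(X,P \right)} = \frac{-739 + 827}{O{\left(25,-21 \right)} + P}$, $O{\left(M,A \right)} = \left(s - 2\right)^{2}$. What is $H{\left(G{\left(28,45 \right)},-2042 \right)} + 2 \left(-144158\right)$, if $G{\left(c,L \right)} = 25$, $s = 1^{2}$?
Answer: $- \frac{588453044}{2041} \approx -2.8832 \cdot 10^{5}$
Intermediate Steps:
$s = 1$
$O{\left(M,A \right)} = 1$ ($O{\left(M,A \right)} = \left(1 - 2\right)^{2} = \left(-1\right)^{2} = 1$)
$H{\left(X,P \right)} = \frac{88}{1 + P}$ ($H{\left(X,P \right)} = \frac{-739 + 827}{1 + P} = \frac{88}{1 + P}$)
$H{\left(G{\left(28,45 \right)},-2042 \right)} + 2 \left(-144158\right) = \frac{88}{1 - 2042} + 2 \left(-144158\right) = \frac{88}{-2041} - 288316 = 88 \left(- \frac{1}{2041}\right) - 288316 = - \frac{88}{2041} - 288316 = - \frac{588453044}{2041}$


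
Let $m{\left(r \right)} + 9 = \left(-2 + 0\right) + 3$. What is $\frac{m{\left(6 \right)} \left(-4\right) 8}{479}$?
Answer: $\frac{256}{479} \approx 0.53445$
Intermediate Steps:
$m{\left(r \right)} = -8$ ($m{\left(r \right)} = -9 + \left(\left(-2 + 0\right) + 3\right) = -9 + \left(-2 + 3\right) = -9 + 1 = -8$)
$\frac{m{\left(6 \right)} \left(-4\right) 8}{479} = \frac{\left(-8\right) \left(-4\right) 8}{479} = 32 \cdot 8 \cdot \frac{1}{479} = 256 \cdot \frac{1}{479} = \frac{256}{479}$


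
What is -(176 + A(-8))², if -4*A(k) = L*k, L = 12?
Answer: -40000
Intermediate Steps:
A(k) = -3*k
-(176 + A(-8))² = -(176 - 3*(-8))² = -(176 + 24)² = -1*200² = -1*40000 = -40000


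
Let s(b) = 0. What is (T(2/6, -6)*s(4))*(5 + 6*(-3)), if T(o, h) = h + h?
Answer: 0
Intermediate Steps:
T(o, h) = 2*h
(T(2/6, -6)*s(4))*(5 + 6*(-3)) = ((2*(-6))*0)*(5 + 6*(-3)) = (-12*0)*(5 - 18) = 0*(-13) = 0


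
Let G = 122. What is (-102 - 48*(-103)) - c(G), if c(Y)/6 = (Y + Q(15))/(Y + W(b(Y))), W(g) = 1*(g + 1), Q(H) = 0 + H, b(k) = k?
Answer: 1185468/245 ≈ 4838.6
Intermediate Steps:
Q(H) = H
W(g) = 1 + g (W(g) = 1*(1 + g) = 1 + g)
c(Y) = 6*(15 + Y)/(1 + 2*Y) (c(Y) = 6*((Y + 15)/(Y + (1 + Y))) = 6*((15 + Y)/(1 + 2*Y)) = 6*(15 + Y)/(1 + 2*Y))
(-102 - 48*(-103)) - c(G) = (-102 - 48*(-103)) - 6*(15 + 122)/(1 + 2*122) = (-102 + 4944) - 6*137/(1 + 244) = 4842 - 6*137/245 = 4842 - 1*822/245 = 4842 - 822/245 = 1185468/245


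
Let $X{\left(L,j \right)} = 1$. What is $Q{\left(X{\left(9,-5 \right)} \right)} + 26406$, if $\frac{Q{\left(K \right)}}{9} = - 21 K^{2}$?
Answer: $26217$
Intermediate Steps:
$Q{\left(K \right)} = - 189 K^{2}$ ($Q{\left(K \right)} = 9 \left(- 21 K^{2}\right) = - 189 K^{2}$)
$Q{\left(X{\left(9,-5 \right)} \right)} + 26406 = - 189 \cdot 1^{2} + 26406 = \left(-189\right) 1 + 26406 = -189 + 26406 = 26217$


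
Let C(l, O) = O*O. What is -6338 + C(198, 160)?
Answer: 19262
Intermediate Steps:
C(l, O) = O²
-6338 + C(198, 160) = -6338 + 160² = -6338 + 25600 = 19262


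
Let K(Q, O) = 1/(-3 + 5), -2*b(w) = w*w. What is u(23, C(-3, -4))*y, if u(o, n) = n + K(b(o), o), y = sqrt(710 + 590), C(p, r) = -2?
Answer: -15*sqrt(13) ≈ -54.083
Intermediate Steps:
b(w) = -w**2/2 (b(w) = -w*w/2 = -w**2/2)
y = 10*sqrt(13) (y = sqrt(1300) = 10*sqrt(13) ≈ 36.056)
K(Q, O) = 1/2
u(o, n) = 1/2 + n (u(o, n) = n + 1/2 = 1/2 + n)
u(23, C(-3, -4))*y = (1/2 - 2)*(10*sqrt(13)) = -15*sqrt(13)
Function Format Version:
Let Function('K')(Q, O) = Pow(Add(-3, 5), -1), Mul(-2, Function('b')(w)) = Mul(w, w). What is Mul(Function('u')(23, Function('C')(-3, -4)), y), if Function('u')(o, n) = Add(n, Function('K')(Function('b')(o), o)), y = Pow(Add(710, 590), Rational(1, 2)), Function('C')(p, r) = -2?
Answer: Mul(-15, Pow(13, Rational(1, 2))) ≈ -54.083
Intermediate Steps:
Function('b')(w) = Mul(Rational(-1, 2), Pow(w, 2)) (Function('b')(w) = Mul(Rational(-1, 2), Mul(w, w)) = Mul(Rational(-1, 2), Pow(w, 2)))
y = Mul(10, Pow(13, Rational(1, 2))) (y = Pow(1300, Rational(1, 2)) = Mul(10, Pow(13, Rational(1, 2))) ≈ 36.056)
Function('K')(Q, O) = Rational(1, 2) (Function('K')(Q, O) = Pow(2, -1) = Rational(1, 2))
Function('u')(o, n) = Add(Rational(1, 2), n) (Function('u')(o, n) = Add(n, Rational(1, 2)) = Add(Rational(1, 2), n))
Mul(Function('u')(23, Function('C')(-3, -4)), y) = Mul(Add(Rational(1, 2), -2), Mul(10, Pow(13, Rational(1, 2)))) = Mul(Rational(-3, 2), Mul(10, Pow(13, Rational(1, 2)))) = Mul(-15, Pow(13, Rational(1, 2)))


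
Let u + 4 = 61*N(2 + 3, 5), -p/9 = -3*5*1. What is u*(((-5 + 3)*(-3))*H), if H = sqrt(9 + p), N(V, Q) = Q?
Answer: 21672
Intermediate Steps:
p = 135 (p = -9*(-3*5) = -(-135) = -9*(-15) = 135)
H = 12 (H = sqrt(9 + 135) = sqrt(144) = 12)
u = 301 (u = -4 + 61*5 = -4 + 305 = 301)
u*(((-5 + 3)*(-3))*H) = 301*(((-5 + 3)*(-3))*12) = 301*(-2*(-3)*12) = 301*(6*12) = 301*72 = 21672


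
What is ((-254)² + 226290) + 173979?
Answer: 464785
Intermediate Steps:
((-254)² + 226290) + 173979 = (64516 + 226290) + 173979 = 290806 + 173979 = 464785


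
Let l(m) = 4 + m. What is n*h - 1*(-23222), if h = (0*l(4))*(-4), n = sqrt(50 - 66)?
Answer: 23222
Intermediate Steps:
n = 4*I (n = sqrt(-16) = 4*I ≈ 4.0*I)
h = 0 (h = (0*(4 + 4))*(-4) = (0*8)*(-4) = 0*(-4) = 0)
n*h - 1*(-23222) = (4*I)*0 - 1*(-23222) = 0 + 23222 = 23222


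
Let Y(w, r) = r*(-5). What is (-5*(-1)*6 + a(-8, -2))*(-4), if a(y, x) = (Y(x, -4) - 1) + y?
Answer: -164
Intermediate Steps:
Y(w, r) = -5*r
a(y, x) = 19 + y (a(y, x) = (-5*(-4) - 1) + y = (20 - 1) + y = 19 + y)
(-5*(-1)*6 + a(-8, -2))*(-4) = (-5*(-1)*6 + (19 - 8))*(-4) = (5*6 + 11)*(-4) = (30 + 11)*(-4) = 41*(-4) = -164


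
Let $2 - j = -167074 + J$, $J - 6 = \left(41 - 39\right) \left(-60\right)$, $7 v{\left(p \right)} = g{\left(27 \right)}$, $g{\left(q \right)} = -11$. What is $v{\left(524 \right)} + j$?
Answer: $\frac{1170319}{7} \approx 1.6719 \cdot 10^{5}$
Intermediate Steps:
$v{\left(p \right)} = - \frac{11}{7}$ ($v{\left(p \right)} = \frac{1}{7} \left(-11\right) = - \frac{11}{7}$)
$J = -114$ ($J = 6 + \left(41 - 39\right) \left(-60\right) = 6 + 2 \left(-60\right) = 6 - 120 = -114$)
$j = 167190$ ($j = 2 - \left(-167074 - 114\right) = 2 - -167188 = 2 + 167188 = 167190$)
$v{\left(524 \right)} + j = - \frac{11}{7} + 167190 = \frac{1170319}{7}$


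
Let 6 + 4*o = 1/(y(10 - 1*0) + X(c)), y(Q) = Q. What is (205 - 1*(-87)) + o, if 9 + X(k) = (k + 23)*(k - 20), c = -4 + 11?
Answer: 452017/1556 ≈ 290.50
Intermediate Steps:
c = 7
X(k) = -9 + (-20 + k)*(23 + k) (X(k) = -9 + (k + 23)*(k - 20) = -9 + (23 + k)*(-20 + k) = -9 + (-20 + k)*(23 + k))
o = -2335/1556 (o = -3/2 + 1/(4*((10 - 1*0) + (-469 + 7**2 + 3*7))) = -3/2 + 1/(4*((10 + 0) + (-469 + 49 + 21))) = -3/2 + 1/(4*(10 - 399)) = -3/2 + (1/4)/(-389) = -3/2 + (1/4)*(-1/389) = -3/2 - 1/1556 = -2335/1556 ≈ -1.5006)
(205 - 1*(-87)) + o = (205 - 1*(-87)) - 2335/1556 = (205 + 87) - 2335/1556 = 292 - 2335/1556 = 452017/1556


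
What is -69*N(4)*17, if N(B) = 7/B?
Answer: -8211/4 ≈ -2052.8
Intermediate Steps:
-69*N(4)*17 = -483/4*17 = -8211/4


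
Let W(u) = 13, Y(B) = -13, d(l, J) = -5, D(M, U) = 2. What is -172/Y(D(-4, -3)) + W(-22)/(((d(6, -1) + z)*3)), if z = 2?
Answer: 1379/117 ≈ 11.786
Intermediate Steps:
-172/Y(D(-4, -3)) + W(-22)/(((d(6, -1) + z)*3)) = -172/(-13) + 13/(((-5 + 2)*3)) = -172*(-1/13) + 13/((-3*3)) = 172/13 + 13/(-9) = 172/13 + 13*(-⅑) = 172/13 - 13/9 = 1379/117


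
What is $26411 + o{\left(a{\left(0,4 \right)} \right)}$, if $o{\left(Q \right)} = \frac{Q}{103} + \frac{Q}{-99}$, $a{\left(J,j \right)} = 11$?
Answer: $\frac{24482993}{927} \approx 26411.0$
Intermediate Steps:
$o{\left(Q \right)} = - \frac{4 Q}{10197}$ ($o{\left(Q \right)} = Q \frac{1}{103} + Q \left(- \frac{1}{99}\right) = \frac{Q}{103} - \frac{Q}{99} = - \frac{4 Q}{10197}$)
$26411 + o{\left(a{\left(0,4 \right)} \right)} = 26411 - \frac{4}{927} = \frac{24482993}{927}$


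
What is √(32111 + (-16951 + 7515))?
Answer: 5*√907 ≈ 150.58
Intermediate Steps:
√(32111 + (-16951 + 7515)) = √(32111 - 9436) = √22675 = 5*√907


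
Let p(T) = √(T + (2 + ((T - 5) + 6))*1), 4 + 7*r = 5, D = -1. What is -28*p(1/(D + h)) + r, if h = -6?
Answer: ⅐ - 4*√133 ≈ -45.987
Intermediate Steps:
r = ⅐ (r = -4/7 + (⅐)*5 = -4/7 + 5/7 = ⅐ ≈ 0.14286)
p(T) = √(3 + 2*T) (p(T) = √(T + (2 + ((-5 + T) + 6))*1) = √(T + (2 + (1 + T))*1) = √(T + (3 + T)*1) = √(T + (3 + T)) = √(3 + 2*T))
-28*p(1/(D + h)) + r = -28*√(3 + 2/(-1 - 6)) + ⅐ = -28*√(3 + 2/(-7)) + ⅐ = -28*√(3 + 2*(-⅐)) + ⅐ = -28*√(3 - 2/7) + ⅐ = -4*√133 + ⅐ = ⅐ - 4*√133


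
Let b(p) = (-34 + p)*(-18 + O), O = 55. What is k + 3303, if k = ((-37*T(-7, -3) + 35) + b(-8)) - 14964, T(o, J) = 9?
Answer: -13513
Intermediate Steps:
b(p) = -1258 + 37*p (b(p) = (-34 + p)*(-18 + 55) = (-34 + p)*37 = -1258 + 37*p)
k = -16816 (k = ((-37*9 + 35) + (-1258 + 37*(-8))) - 14964 = ((-333 + 35) + (-1258 - 296)) - 14964 = (-298 - 1554) - 14964 = -1852 - 14964 = -16816)
k + 3303 = -16816 + 3303 = -13513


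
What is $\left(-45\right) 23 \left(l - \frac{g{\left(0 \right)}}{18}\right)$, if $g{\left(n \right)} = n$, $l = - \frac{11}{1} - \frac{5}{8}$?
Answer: $\frac{96255}{8} \approx 12032.0$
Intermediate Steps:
$l = - \frac{93}{8}$ ($l = \left(-11\right) 1 - \frac{5}{8} = -11 - \frac{5}{8} = - \frac{93}{8} \approx -11.625$)
$\left(-45\right) 23 \left(l - \frac{g{\left(0 \right)}}{18}\right) = \left(-45\right) 23 \left(- \frac{93}{8} - \frac{0}{18}\right) = - 1035 \left(- \frac{93}{8} - 0 \cdot \frac{1}{18}\right) = - 1035 \left(- \frac{93}{8} - 0\right) = - 1035 \left(- \frac{93}{8} + 0\right) = \left(-1035\right) \left(- \frac{93}{8}\right) = \frac{96255}{8}$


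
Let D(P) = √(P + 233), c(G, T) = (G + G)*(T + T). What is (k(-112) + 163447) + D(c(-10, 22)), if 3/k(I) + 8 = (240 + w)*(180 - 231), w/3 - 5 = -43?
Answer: 1051617995/6434 + I*√647 ≈ 1.6345e+5 + 25.436*I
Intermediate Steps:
w = -114 (w = 15 + 3*(-43) = 15 - 129 = -114)
k(I) = -3/6434 (k(I) = 3/(-8 + (240 - 114)*(180 - 231)) = 3/(-8 + 126*(-51)) = 3/(-8 - 6426) = 3/(-6434) = 3*(-1/6434) = -3/6434)
c(G, T) = 4*G*T (c(G, T) = (2*G)*(2*T) = 4*G*T)
D(P) = √(233 + P)
(k(-112) + 163447) + D(c(-10, 22)) = (-3/6434 + 163447) + √(233 + 4*(-10)*22) = 1051617995/6434 + √(233 - 880) = 1051617995/6434 + √(-647) = 1051617995/6434 + I*√647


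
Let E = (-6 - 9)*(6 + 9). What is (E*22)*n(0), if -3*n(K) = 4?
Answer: 6600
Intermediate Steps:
n(K) = -4/3 (n(K) = -⅓*4 = -4/3)
E = -225 (E = -15*15 = -225)
(E*22)*n(0) = -225*22*(-4/3) = -4950*(-4/3) = 6600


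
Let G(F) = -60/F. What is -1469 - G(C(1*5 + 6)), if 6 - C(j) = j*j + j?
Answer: -30859/21 ≈ -1469.5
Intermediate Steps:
C(j) = 6 - j - j**2 (C(j) = 6 - (j*j + j) = 6 - (j**2 + j) = 6 - (j + j**2) = 6 + (-j - j**2) = 6 - j - j**2)
-1469 - G(C(1*5 + 6)) = -1469 - (-60)/(6 - (1*5 + 6) - (1*5 + 6)**2) = -1469 - (-60)/(6 - (5 + 6) - (5 + 6)**2) = -1469 - (-60)/(6 - 1*11 - 1*11**2) = -1469 - (-60)/(6 - 11 - 1*121) = -1469 - (-60)/(6 - 11 - 121) = -1469 - (-60)/(-126) = -1469 - (-60)*(-1)/126 = -1469 - 1*10/21 = -1469 - 10/21 = -30859/21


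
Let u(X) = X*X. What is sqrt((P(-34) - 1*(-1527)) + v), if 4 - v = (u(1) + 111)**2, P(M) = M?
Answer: I*sqrt(11047) ≈ 105.1*I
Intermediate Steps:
u(X) = X**2
v = -12540 (v = 4 - (1**2 + 111)**2 = 4 - (1 + 111)**2 = 4 - 1*112**2 = 4 - 1*12544 = 4 - 12544 = -12540)
sqrt((P(-34) - 1*(-1527)) + v) = sqrt((-34 - 1*(-1527)) - 12540) = sqrt((-34 + 1527) - 12540) = sqrt(1493 - 12540) = sqrt(-11047) = I*sqrt(11047)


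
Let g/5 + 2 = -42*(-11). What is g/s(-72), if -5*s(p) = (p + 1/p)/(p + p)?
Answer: -23846400/1037 ≈ -22996.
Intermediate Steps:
s(p) = -(p + 1/p)/(10*p) (s(p) = -(p + 1/p)/(5*(p + p)) = -(p + 1/p)/(5*(2*p)) = -(p + 1/p)*1/(2*p)/5 = -(p + 1/p)/(10*p))
g = 2300 (g = -10 + 5*(-42*(-11)) = -10 + 5*462 = -10 + 2310 = 2300)
g/s(-72) = 2300/(((⅒)*(-1 - 1*(-72)²)/(-72)²)) = 2300/(((⅒)*(1/5184)*(-1 - 1*5184))) = 2300/(((⅒)*(1/5184)*(-1 - 5184))) = 2300/(((⅒)*(1/5184)*(-5185))) = 2300/(-1037/10368) = 2300*(-10368/1037) = -23846400/1037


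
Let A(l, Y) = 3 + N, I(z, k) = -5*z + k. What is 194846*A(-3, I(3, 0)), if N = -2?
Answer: 194846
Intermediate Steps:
I(z, k) = k - 5*z
A(l, Y) = 1 (A(l, Y) = 3 - 2 = 1)
194846*A(-3, I(3, 0)) = 194846*1 = 194846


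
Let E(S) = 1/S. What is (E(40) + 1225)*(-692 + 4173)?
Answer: 170572481/40 ≈ 4.2643e+6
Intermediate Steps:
(E(40) + 1225)*(-692 + 4173) = (1/40 + 1225)*(-692 + 4173) = (1/40 + 1225)*3481 = (49001/40)*3481 = 170572481/40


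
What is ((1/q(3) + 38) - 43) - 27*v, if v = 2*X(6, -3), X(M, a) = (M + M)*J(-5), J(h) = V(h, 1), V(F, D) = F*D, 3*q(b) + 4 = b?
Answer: 3232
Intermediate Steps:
q(b) = -4/3 + b/3
V(F, D) = D*F
J(h) = h (J(h) = 1*h = h)
X(M, a) = -10*M (X(M, a) = (M + M)*(-5) = (2*M)*(-5) = -10*M)
v = -120 (v = 2*(-10*6) = 2*(-60) = -120)
((1/q(3) + 38) - 43) - 27*v = ((1/(-4/3 + (⅓)*3) + 38) - 43) - 27*(-120) = ((1/(-4/3 + 1) + 38) - 43) + 3240 = ((1/(-⅓) + 38) - 43) + 3240 = ((-3 + 38) - 43) + 3240 = (35 - 43) + 3240 = -8 + 3240 = 3232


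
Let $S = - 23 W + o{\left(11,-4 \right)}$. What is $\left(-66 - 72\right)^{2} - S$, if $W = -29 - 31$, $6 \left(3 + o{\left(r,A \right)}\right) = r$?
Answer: $\frac{105991}{6} \approx 17665.0$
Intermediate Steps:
$o{\left(r,A \right)} = -3 + \frac{r}{6}$
$W = -60$
$S = \frac{8273}{6}$ ($S = \left(-23\right) \left(-60\right) + \left(-3 + \frac{1}{6} \cdot 11\right) = 1380 + \left(-3 + \frac{11}{6}\right) = 1380 - \frac{7}{6} = \frac{8273}{6} \approx 1378.8$)
$\left(-66 - 72\right)^{2} - S = \left(-66 - 72\right)^{2} - \frac{8273}{6} = \left(-138\right)^{2} - \frac{8273}{6} = 19044 - \frac{8273}{6} = \frac{105991}{6}$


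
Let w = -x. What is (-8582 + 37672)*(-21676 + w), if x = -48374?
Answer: 776644820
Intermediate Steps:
w = 48374 (w = -1*(-48374) = 48374)
(-8582 + 37672)*(-21676 + w) = (-8582 + 37672)*(-21676 + 48374) = 29090*26698 = 776644820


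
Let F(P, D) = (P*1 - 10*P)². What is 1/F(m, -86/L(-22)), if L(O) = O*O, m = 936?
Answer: 1/70963776 ≈ 1.4092e-8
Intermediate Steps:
L(O) = O²
F(P, D) = 81*P² (F(P, D) = (P - 10*P)² = (-9*P)² = 81*P²)
1/F(m, -86/L(-22)) = 1/(81*936²) = 1/(81*876096) = 1/70963776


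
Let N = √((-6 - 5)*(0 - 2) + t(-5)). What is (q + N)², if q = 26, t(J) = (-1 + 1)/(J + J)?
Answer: (26 + √22)² ≈ 941.90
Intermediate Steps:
t(J) = 0 (t(J) = 0/((2*J)) = 0*(1/(2*J)) = 0)
N = √22 (N = √((-6 - 5)*(0 - 2) + 0) = √(-11*(-2) + 0) = √(22 + 0) = √22 ≈ 4.6904)
(q + N)² = (26 + √22)²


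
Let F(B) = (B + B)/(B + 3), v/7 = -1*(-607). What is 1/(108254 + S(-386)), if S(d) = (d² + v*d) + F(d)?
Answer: -383/529636140 ≈ -7.2314e-7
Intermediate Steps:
v = 4249 (v = 7*(-1*(-607)) = 7*607 = 4249)
F(B) = 2*B/(3 + B) (F(B) = (2*B)/(3 + B) = 2*B/(3 + B))
S(d) = d² + 4249*d + 2*d/(3 + d) (S(d) = (d² + 4249*d) + 2*d/(3 + d) = d² + 4249*d + 2*d/(3 + d))
1/(108254 + S(-386)) = 1/(108254 - 386*(2 + (3 - 386)*(4249 - 386))/(3 - 386)) = 1/(108254 - 386*(2 - 383*3863)/(-383)) = 1/(108254 - 386*(-1/383)*(2 - 1479529)) = 1/(108254 - 386*(-1/383)*(-1479527)) = 1/(108254 - 571097422/383) = 1/(-529636140/383) = -383/529636140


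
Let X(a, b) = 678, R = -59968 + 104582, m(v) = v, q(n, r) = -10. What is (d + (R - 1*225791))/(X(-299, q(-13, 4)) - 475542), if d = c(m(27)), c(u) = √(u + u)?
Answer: 181177/474864 - √6/158288 ≈ 0.38152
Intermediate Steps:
R = 44614
c(u) = √2*√u (c(u) = √(2*u) = √2*√u)
d = 3*√6 (d = √2*√27 = √2*(3*√3) = 3*√6 ≈ 7.3485)
(d + (R - 1*225791))/(X(-299, q(-13, 4)) - 475542) = (3*√6 + (44614 - 1*225791))/(678 - 475542) = (3*√6 + (44614 - 225791))/(-474864) = (3*√6 - 181177)*(-1/474864) = (-181177 + 3*√6)*(-1/474864) = 181177/474864 - √6/158288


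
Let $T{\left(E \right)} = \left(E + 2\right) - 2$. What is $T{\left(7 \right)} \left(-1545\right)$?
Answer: $-10815$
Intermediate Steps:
$T{\left(E \right)} = E$ ($T{\left(E \right)} = \left(2 + E\right) - 2 = E$)
$T{\left(7 \right)} \left(-1545\right) = 7 \left(-1545\right) = -10815$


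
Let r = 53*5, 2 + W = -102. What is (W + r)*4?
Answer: 644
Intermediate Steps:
W = -104 (W = -2 - 102 = -104)
r = 265
(W + r)*4 = (-104 + 265)*4 = 161*4 = 644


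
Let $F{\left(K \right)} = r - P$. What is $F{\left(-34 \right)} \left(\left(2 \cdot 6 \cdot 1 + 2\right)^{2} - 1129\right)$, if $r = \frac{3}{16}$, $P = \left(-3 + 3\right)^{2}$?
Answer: $- \frac{2799}{16} \approx -174.94$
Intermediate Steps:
$P = 0$ ($P = 0^{2} = 0$)
$r = \frac{3}{16}$ ($r = 3 \cdot \frac{1}{16} = \frac{3}{16} \approx 0.1875$)
$F{\left(K \right)} = \frac{3}{16}$ ($F{\left(K \right)} = \frac{3}{16} - 0 = \frac{3}{16} + 0 = \frac{3}{16}$)
$F{\left(-34 \right)} \left(\left(2 \cdot 6 \cdot 1 + 2\right)^{2} - 1129\right) = \frac{3 \left(\left(2 \cdot 6 \cdot 1 + 2\right)^{2} - 1129\right)}{16} = \frac{3 \left(\left(12 \cdot 1 + 2\right)^{2} - 1129\right)}{16} = \frac{3 \left(\left(12 + 2\right)^{2} - 1129\right)}{16} = \frac{3 \left(14^{2} - 1129\right)}{16} = \frac{3 \left(196 - 1129\right)}{16} = \frac{3}{16} \left(-933\right) = - \frac{2799}{16}$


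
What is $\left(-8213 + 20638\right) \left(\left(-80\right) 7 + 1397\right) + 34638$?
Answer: $10434363$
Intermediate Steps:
$\left(-8213 + 20638\right) \left(\left(-80\right) 7 + 1397\right) + 34638 = 12425 \left(-560 + 1397\right) + 34638 = 12425 \cdot 837 + 34638 = 10399725 + 34638 = 10434363$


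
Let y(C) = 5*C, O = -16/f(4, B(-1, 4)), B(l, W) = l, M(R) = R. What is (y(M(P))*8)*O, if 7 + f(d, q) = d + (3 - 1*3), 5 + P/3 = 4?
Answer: -640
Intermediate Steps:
P = -3 (P = -15 + 3*4 = -15 + 12 = -3)
f(d, q) = -7 + d (f(d, q) = -7 + (d + (3 - 1*3)) = -7 + (d + (3 - 3)) = -7 + (d + 0) = -7 + d)
O = 16/3 (O = -16/(-7 + 4) = -16/(-3) = -16*(-1/3) = 16/3 ≈ 5.3333)
(y(M(P))*8)*O = ((5*(-3))*8)*(16/3) = -15*8*(16/3) = -120*16/3 = -640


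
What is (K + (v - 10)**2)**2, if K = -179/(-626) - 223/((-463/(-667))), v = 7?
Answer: 8175857235679809/84006066244 ≈ 97325.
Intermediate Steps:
K = -93028989/289838 (K = -179*(-1/626) - 223/((-463*(-1/667))) = 179/626 - 223/463/667 = 179/626 - 223*667/463 = 179/626 - 148741/463 = -93028989/289838 ≈ -320.97)
(K + (v - 10)**2)**2 = (-93028989/289838 + (7 - 10)**2)**2 = (-93028989/289838 + (-3)**2)**2 = (-93028989/289838 + 9)**2 = (-90420447/289838)**2 = 8175857235679809/84006066244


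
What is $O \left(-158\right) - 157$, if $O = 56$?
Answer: $-9005$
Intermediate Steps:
$O \left(-158\right) - 157 = 56 \left(-158\right) - 157 = -8848 - 157 = -9005$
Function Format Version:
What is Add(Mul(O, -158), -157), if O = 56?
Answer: -9005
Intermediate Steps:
Add(Mul(O, -158), -157) = Add(Mul(56, -158), -157) = Add(-8848, -157) = -9005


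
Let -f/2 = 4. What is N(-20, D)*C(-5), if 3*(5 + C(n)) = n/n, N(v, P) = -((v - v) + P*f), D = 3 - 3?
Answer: 0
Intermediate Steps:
f = -8 (f = -2*4 = -8)
D = 0
N(v, P) = 8*P (N(v, P) = -((v - v) + P*(-8)) = -(0 - 8*P) = -(-8)*P = 8*P)
C(n) = -14/3 (C(n) = -5 + (n/n)/3 = -5 + (⅓)*1 = -5 + ⅓ = -14/3)
N(-20, D)*C(-5) = (8*0)*(-14/3) = 0*(-14/3) = 0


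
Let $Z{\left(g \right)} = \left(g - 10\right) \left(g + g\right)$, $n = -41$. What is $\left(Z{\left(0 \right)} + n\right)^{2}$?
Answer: $1681$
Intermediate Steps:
$Z{\left(g \right)} = 2 g \left(-10 + g\right)$ ($Z{\left(g \right)} = \left(-10 + g\right) 2 g = 2 g \left(-10 + g\right)$)
$\left(Z{\left(0 \right)} + n\right)^{2} = \left(2 \cdot 0 \left(-10 + 0\right) - 41\right)^{2} = \left(2 \cdot 0 \left(-10\right) - 41\right)^{2} = \left(0 - 41\right)^{2} = \left(-41\right)^{2} = 1681$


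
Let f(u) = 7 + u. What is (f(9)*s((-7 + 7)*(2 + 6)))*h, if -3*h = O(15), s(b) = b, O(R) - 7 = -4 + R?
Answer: 0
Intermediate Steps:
O(R) = 3 + R (O(R) = 7 + (-4 + R) = 3 + R)
h = -6 (h = -(3 + 15)/3 = -⅓*18 = -6)
(f(9)*s((-7 + 7)*(2 + 6)))*h = ((7 + 9)*((-7 + 7)*(2 + 6)))*(-6) = (16*(0*8))*(-6) = (16*0)*(-6) = 0*(-6) = 0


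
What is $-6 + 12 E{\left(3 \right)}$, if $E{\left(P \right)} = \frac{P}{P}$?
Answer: $6$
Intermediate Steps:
$E{\left(P \right)} = 1$
$-6 + 12 E{\left(3 \right)} = -6 + 12 \cdot 1 = -6 + 12 = 6$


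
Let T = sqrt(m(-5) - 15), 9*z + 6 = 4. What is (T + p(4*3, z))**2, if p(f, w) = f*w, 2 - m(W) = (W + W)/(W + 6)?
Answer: 37/9 - 16*I*sqrt(3)/3 ≈ 4.1111 - 9.2376*I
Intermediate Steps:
z = -2/9 (z = -2/3 + (1/9)*4 = -2/3 + 4/9 = -2/9 ≈ -0.22222)
m(W) = 2 - 2*W/(6 + W) (m(W) = 2 - (W + W)/(W + 6) = 2 - 2*W/(6 + W))
T = I*sqrt(3) (T = sqrt(12/(6 - 5) - 15) = sqrt(12/1 - 15) = sqrt(12*1 - 15) = sqrt(12 - 15) = sqrt(-3) = I*sqrt(3) ≈ 1.732*I)
(T + p(4*3, z))**2 = (I*sqrt(3) + (4*3)*(-2/9))**2 = (I*sqrt(3) + 12*(-2/9))**2 = (I*sqrt(3) - 8/3)**2 = (-8/3 + I*sqrt(3))**2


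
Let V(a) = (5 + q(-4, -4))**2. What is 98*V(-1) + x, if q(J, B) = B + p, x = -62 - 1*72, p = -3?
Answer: 258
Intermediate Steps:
x = -134 (x = -62 - 72 = -134)
q(J, B) = -3 + B (q(J, B) = B - 3 = -3 + B)
V(a) = 4 (V(a) = (5 + (-3 - 4))**2 = (5 - 7)**2 = (-2)**2 = 4)
98*V(-1) + x = 98*4 - 134 = 392 - 134 = 258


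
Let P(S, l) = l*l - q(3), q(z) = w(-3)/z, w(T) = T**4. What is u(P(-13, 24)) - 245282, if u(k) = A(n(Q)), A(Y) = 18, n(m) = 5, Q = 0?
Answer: -245264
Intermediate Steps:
q(z) = 81/z (q(z) = (-3)**4/z = 81/z)
P(S, l) = -27 + l**2 (P(S, l) = l*l - 81/3 = l**2 - 81/3 = l**2 - 1*27 = l**2 - 27 = -27 + l**2)
u(k) = 18
u(P(-13, 24)) - 245282 = 18 - 245282 = -245264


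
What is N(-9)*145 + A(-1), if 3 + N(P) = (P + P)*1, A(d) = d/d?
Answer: -3044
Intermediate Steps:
A(d) = 1
N(P) = -3 + 2*P (N(P) = -3 + (P + P)*1 = -3 + (2*P)*1 = -3 + 2*P)
N(-9)*145 + A(-1) = (-3 + 2*(-9))*145 + 1 = (-3 - 18)*145 + 1 = -21*145 + 1 = -3045 + 1 = -3044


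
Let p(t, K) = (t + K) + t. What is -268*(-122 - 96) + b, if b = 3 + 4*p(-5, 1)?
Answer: 58391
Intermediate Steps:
p(t, K) = K + 2*t (p(t, K) = (K + t) + t = K + 2*t)
b = -33 (b = 3 + 4*(1 + 2*(-5)) = 3 + 4*(1 - 10) = 3 + 4*(-9) = 3 - 36 = -33)
-268*(-122 - 96) + b = -268*(-122 - 96) - 33 = -268*(-218) - 33 = 58424 - 33 = 58391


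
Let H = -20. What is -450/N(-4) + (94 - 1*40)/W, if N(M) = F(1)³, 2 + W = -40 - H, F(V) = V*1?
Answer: -4977/11 ≈ -452.45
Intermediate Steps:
F(V) = V
W = -22 (W = -2 + (-40 - 1*(-20)) = -2 + (-40 + 20) = -2 - 20 = -22)
N(M) = 1 (N(M) = 1³ = 1)
-450/N(-4) + (94 - 1*40)/W = -450/1 + (94 - 1*40)/(-22) = -450*1 + (94 - 40)*(-1/22) = -450 + 54*(-1/22) = -450 - 27/11 = -4977/11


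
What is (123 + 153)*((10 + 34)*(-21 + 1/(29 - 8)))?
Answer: -1781120/7 ≈ -2.5445e+5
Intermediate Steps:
(123 + 153)*((10 + 34)*(-21 + 1/(29 - 8))) = 276*(44*(-21 + 1/21)) = 276*(44*(-440/21)) = 276*(-19360/21) = -1781120/7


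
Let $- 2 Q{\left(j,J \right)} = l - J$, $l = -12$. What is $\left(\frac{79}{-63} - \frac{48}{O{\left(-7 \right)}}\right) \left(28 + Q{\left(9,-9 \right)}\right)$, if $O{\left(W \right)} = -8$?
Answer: $\frac{17641}{126} \approx 140.01$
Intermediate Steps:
$Q{\left(j,J \right)} = 6 + \frac{J}{2}$ ($Q{\left(j,J \right)} = - \frac{-12 - J}{2} = 6 + \frac{J}{2}$)
$\left(\frac{79}{-63} - \frac{48}{O{\left(-7 \right)}}\right) \left(28 + Q{\left(9,-9 \right)}\right) = \left(\frac{79}{-63} - \frac{48}{-8}\right) \left(28 + \left(6 + \frac{1}{2} \left(-9\right)\right)\right) = \left(79 \left(- \frac{1}{63}\right) - -6\right) \left(28 + \left(6 - \frac{9}{2}\right)\right) = \left(- \frac{79}{63} + 6\right) \left(28 + \frac{3}{2}\right) = \frac{299}{63} \cdot \frac{59}{2} = \frac{17641}{126}$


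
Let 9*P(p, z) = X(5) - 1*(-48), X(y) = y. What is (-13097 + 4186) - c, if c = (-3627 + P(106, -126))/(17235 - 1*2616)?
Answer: -1172396591/131571 ≈ -8910.8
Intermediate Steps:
P(p, z) = 53/9 (P(p, z) = (5 - 1*(-48))/9 = (5 + 48)/9 = (1/9)*53 = 53/9)
c = -32590/131571 (c = (-3627 + 53/9)/(17235 - 1*2616) = -32590/(9*(17235 - 2616)) = -32590/9/14619 = -32590/9*1/14619 = -32590/131571 ≈ -0.24770)
(-13097 + 4186) - c = (-13097 + 4186) - 1*(-32590/131571) = -8911 + 32590/131571 = -1172396591/131571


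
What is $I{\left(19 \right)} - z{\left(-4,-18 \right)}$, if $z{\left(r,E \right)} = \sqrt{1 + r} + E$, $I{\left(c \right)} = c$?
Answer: $37 - i \sqrt{3} \approx 37.0 - 1.732 i$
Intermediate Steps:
$z{\left(r,E \right)} = E + \sqrt{1 + r}$
$I{\left(19 \right)} - z{\left(-4,-18 \right)} = 19 - \left(-18 + \sqrt{1 - 4}\right) = 19 - \left(-18 + \sqrt{-3}\right) = 19 - \left(-18 + i \sqrt{3}\right) = 19 + \left(18 - i \sqrt{3}\right) = 37 - i \sqrt{3}$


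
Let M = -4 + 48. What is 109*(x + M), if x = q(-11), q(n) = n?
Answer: 3597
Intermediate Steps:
M = 44
x = -11
109*(x + M) = 109*(-11 + 44) = 109*33 = 3597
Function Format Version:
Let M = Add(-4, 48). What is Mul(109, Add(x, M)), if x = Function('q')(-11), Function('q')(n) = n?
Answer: 3597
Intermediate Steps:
M = 44
x = -11
Mul(109, Add(x, M)) = Mul(109, Add(-11, 44)) = Mul(109, 33) = 3597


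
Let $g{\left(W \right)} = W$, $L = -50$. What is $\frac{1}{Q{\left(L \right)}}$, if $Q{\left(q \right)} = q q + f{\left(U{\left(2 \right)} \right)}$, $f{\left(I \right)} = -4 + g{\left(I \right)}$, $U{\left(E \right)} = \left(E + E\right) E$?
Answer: $\frac{1}{2504} \approx 0.00039936$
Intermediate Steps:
$U{\left(E \right)} = 2 E^{2}$ ($U{\left(E \right)} = 2 E E = 2 E^{2}$)
$f{\left(I \right)} = -4 + I$
$Q{\left(q \right)} = 4 + q^{2}$ ($Q{\left(q \right)} = q q - \left(4 - 2 \cdot 2^{2}\right) = q^{2} + \left(-4 + 2 \cdot 4\right) = q^{2} + \left(-4 + 8\right) = q^{2} + 4 = 4 + q^{2}$)
$\frac{1}{Q{\left(L \right)}} = \frac{1}{4 + \left(-50\right)^{2}} = \frac{1}{4 + 2500} = \frac{1}{2504}$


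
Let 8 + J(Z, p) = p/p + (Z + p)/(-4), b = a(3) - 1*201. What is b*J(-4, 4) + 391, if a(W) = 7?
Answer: 1749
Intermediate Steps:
b = -194 (b = 7 - 1*201 = 7 - 201 = -194)
J(Z, p) = -7 - Z/4 - p/4 (J(Z, p) = -8 + (p/p + (Z + p)/(-4)) = -8 + (1 + (Z + p)*(-¼)) = -8 + (1 + (-Z/4 - p/4)) = -8 + (1 - Z/4 - p/4) = -7 - Z/4 - p/4)
b*J(-4, 4) + 391 = -194*(-7 - ¼*(-4) - ¼*4) + 391 = -194*(-7 + 1 - 1) + 391 = -194*(-7) + 391 = 1358 + 391 = 1749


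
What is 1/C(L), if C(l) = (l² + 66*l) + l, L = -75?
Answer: 1/600 ≈ 0.0016667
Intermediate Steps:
C(l) = l² + 67*l
1/C(L) = 1/(-75*(67 - 75)) = 1/(-75*(-8)) = 1/600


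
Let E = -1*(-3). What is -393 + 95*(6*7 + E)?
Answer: 3882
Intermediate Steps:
E = 3
-393 + 95*(6*7 + E) = -393 + 95*(6*7 + 3) = -393 + 95*(42 + 3) = -393 + 95*45 = -393 + 4275 = 3882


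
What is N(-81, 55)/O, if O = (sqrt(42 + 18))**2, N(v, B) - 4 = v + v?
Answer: -79/30 ≈ -2.6333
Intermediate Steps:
N(v, B) = 4 + 2*v (N(v, B) = 4 + (v + v) = 4 + 2*v)
O = 60 (O = (sqrt(60))**2 = (2*sqrt(15))**2 = 60)
N(-81, 55)/O = (4 + 2*(-81))/60 = (4 - 162)*(1/60) = -158*1/60 = -79/30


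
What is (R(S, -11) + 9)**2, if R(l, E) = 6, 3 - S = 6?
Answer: 225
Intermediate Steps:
S = -3 (S = 3 - 1*6 = 3 - 6 = -3)
(R(S, -11) + 9)**2 = (6 + 9)**2 = 15**2 = 225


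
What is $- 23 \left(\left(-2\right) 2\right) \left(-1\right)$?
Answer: $-92$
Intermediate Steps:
$- 23 \left(\left(-2\right) 2\right) \left(-1\right) = \left(-23\right) \left(-4\right) \left(-1\right) = 92 \left(-1\right) = -92$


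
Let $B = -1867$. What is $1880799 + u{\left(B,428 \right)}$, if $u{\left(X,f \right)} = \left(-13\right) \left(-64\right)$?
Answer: $1881631$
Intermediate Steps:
$u{\left(X,f \right)} = 832$
$1880799 + u{\left(B,428 \right)} = 1880799 + 832 = 1881631$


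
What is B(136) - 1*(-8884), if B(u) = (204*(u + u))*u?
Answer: 7555252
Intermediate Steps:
B(u) = 408*u² (B(u) = (204*(2*u))*u = (408*u)*u = 408*u²)
B(136) - 1*(-8884) = 408*136² - 1*(-8884) = 408*18496 + 8884 = 7546368 + 8884 = 7555252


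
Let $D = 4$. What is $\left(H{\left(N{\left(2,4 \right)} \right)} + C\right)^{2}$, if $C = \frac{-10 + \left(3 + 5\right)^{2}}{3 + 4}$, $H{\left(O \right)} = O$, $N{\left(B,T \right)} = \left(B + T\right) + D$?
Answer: $\frac{15376}{49} \approx 313.8$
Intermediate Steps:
$N{\left(B,T \right)} = 4 + B + T$ ($N{\left(B,T \right)} = \left(B + T\right) + 4 = 4 + B + T$)
$C = \frac{54}{7}$ ($C = \frac{-10 + 8^{2}}{7} = \left(-10 + 64\right) \frac{1}{7} = 54 \cdot \frac{1}{7} = \frac{54}{7} \approx 7.7143$)
$\left(H{\left(N{\left(2,4 \right)} \right)} + C\right)^{2} = \left(\left(4 + 2 + 4\right) + \frac{54}{7}\right)^{2} = \left(10 + \frac{54}{7}\right)^{2} = \left(\frac{124}{7}\right)^{2} = \frac{15376}{49}$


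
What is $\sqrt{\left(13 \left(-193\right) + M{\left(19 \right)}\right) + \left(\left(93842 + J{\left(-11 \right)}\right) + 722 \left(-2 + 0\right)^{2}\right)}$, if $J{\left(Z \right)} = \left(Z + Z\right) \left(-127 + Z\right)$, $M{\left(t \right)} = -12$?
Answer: $3 \sqrt{10805} \approx 311.84$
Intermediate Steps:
$J{\left(Z \right)} = 2 Z \left(-127 + Z\right)$
$\sqrt{\left(13 \left(-193\right) + M{\left(19 \right)}\right) + \left(\left(93842 + J{\left(-11 \right)}\right) + 722 \left(-2 + 0\right)^{2}\right)} = \sqrt{\left(13 \left(-193\right) - 12\right) + \left(\left(93842 + 2 \left(-11\right) \left(-127 - 11\right)\right) + 722 \left(-2 + 0\right)^{2}\right)} = \sqrt{\left(-2509 - 12\right) + \left(\left(93842 + 2 \left(-11\right) \left(-138\right)\right) + 722 \left(-2\right)^{2}\right)} = \sqrt{-2521 + \left(\left(93842 + 3036\right) + 722 \cdot 4\right)} = \sqrt{-2521 + \left(96878 + 2888\right)} = \sqrt{-2521 + 99766} = \sqrt{97245} = 3 \sqrt{10805}$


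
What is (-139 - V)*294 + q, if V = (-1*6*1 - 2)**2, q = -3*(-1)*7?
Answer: -59661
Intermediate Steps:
q = 21 (q = 3*7 = 21)
V = 64 (V = (-6*1 - 2)**2 = (-6 - 2)**2 = (-8)**2 = 64)
(-139 - V)*294 + q = (-139 - 1*64)*294 + 21 = (-139 - 64)*294 + 21 = -203*294 + 21 = -59682 + 21 = -59661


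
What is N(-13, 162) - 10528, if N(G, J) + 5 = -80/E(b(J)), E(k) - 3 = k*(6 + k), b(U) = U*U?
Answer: -7256236396679/688905003 ≈ -10533.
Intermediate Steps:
b(U) = U**2
E(k) = 3 + k*(6 + k)
N(G, J) = -5 - 80/(3 + J**4 + 6*J**2) (N(G, J) = -5 - 80/(3 + (J**2)**2 + 6*J**2) = -5 - 80/(3 + J**4 + 6*J**2))
N(-13, 162) - 10528 = 5*(-19 - 1*162**4 - 6*162**2)/(3 + 162**4 + 6*162**2) - 10528 = 5*(-19 - 1*688747536 - 6*26244)/(3 + 688747536 + 6*26244) - 10528 = 5*(-19 - 688747536 - 157464)/(3 + 688747536 + 157464) - 10528 = 5*(-688905019)/688905003 - 10528 = 5*(1/688905003)*(-688905019) - 10528 = -3444525095/688905003 - 10528 = -7256236396679/688905003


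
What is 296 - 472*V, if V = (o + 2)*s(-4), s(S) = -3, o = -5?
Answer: -3952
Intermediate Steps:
V = 9 (V = (-5 + 2)*(-3) = -3*(-3) = 9)
296 - 472*V = 296 - 472*9 = 296 - 4248 = -3952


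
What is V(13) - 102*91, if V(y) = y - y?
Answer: -9282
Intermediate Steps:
V(y) = 0
V(13) - 102*91 = 0 - 102*91 = 0 - 9282 = -9282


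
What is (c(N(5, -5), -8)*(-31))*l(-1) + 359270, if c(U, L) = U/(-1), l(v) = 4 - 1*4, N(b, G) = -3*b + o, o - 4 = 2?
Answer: 359270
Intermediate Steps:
o = 6 (o = 4 + 2 = 6)
N(b, G) = 6 - 3*b (N(b, G) = -3*b + 6 = 6 - 3*b)
l(v) = 0 (l(v) = 4 - 4 = 0)
c(U, L) = -U (c(U, L) = U*(-1) = -U)
(c(N(5, -5), -8)*(-31))*l(-1) + 359270 = (-(6 - 3*5)*(-31))*0 + 359270 = (-(6 - 15)*(-31))*0 + 359270 = (-1*(-9)*(-31))*0 + 359270 = (9*(-31))*0 + 359270 = -279*0 + 359270 = 0 + 359270 = 359270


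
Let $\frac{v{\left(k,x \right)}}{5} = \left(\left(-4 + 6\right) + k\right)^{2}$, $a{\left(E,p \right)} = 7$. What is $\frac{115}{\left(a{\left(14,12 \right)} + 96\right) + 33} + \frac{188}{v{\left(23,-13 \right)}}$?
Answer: $\frac{384943}{425000} \approx 0.90575$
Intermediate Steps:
$v{\left(k,x \right)} = 5 \left(2 + k\right)^{2}$ ($v{\left(k,x \right)} = 5 \left(\left(-4 + 6\right) + k\right)^{2} = 5 \left(2 + k\right)^{2}$)
$\frac{115}{\left(a{\left(14,12 \right)} + 96\right) + 33} + \frac{188}{v{\left(23,-13 \right)}} = \frac{115}{\left(7 + 96\right) + 33} + \frac{188}{5 \left(2 + 23\right)^{2}} = \frac{115}{103 + 33} + \frac{188}{5 \cdot 25^{2}} = \frac{115}{136} + \frac{188}{5 \cdot 625} = 115 \cdot \frac{1}{136} + \frac{188}{3125} = \frac{115}{136} + 188 \cdot \frac{1}{3125} = \frac{115}{136} + \frac{188}{3125} = \frac{384943}{425000}$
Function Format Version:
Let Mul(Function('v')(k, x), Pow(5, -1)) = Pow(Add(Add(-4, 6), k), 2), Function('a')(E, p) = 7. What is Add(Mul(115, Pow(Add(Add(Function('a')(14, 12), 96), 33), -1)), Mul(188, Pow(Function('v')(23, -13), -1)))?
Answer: Rational(384943, 425000) ≈ 0.90575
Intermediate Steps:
Function('v')(k, x) = Mul(5, Pow(Add(2, k), 2)) (Function('v')(k, x) = Mul(5, Pow(Add(Add(-4, 6), k), 2)) = Mul(5, Pow(Add(2, k), 2)))
Add(Mul(115, Pow(Add(Add(Function('a')(14, 12), 96), 33), -1)), Mul(188, Pow(Function('v')(23, -13), -1))) = Add(Mul(115, Pow(Add(Add(7, 96), 33), -1)), Mul(188, Pow(Mul(5, Pow(Add(2, 23), 2)), -1))) = Add(Mul(115, Pow(Add(103, 33), -1)), Mul(188, Pow(Mul(5, Pow(25, 2)), -1))) = Add(Mul(115, Pow(136, -1)), Mul(188, Pow(Mul(5, 625), -1))) = Add(Mul(115, Rational(1, 136)), Mul(188, Pow(3125, -1))) = Add(Rational(115, 136), Mul(188, Rational(1, 3125))) = Add(Rational(115, 136), Rational(188, 3125)) = Rational(384943, 425000)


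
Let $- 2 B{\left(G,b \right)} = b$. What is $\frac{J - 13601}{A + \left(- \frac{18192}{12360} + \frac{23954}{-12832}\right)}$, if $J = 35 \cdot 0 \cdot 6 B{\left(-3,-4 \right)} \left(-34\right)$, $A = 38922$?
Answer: $- \frac{44940968240}{128596597797} \approx -0.34947$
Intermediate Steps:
$B{\left(G,b \right)} = - \frac{b}{2}$
$J = 0$ ($J = 35 \cdot 0 \cdot 6 \left(\left(- \frac{1}{2}\right) \left(-4\right)\right) \left(-34\right) = 35 \cdot 0 \cdot 2 \left(-34\right) = 35 \cdot 0 \left(-34\right) = 0 \left(-34\right) = 0$)
$\frac{J - 13601}{A + \left(- \frac{18192}{12360} + \frac{23954}{-12832}\right)} = \frac{0 - 13601}{38922 + \left(- \frac{18192}{12360} + \frac{23954}{-12832}\right)} = - \frac{13601}{38922 + \left(\left(-18192\right) \frac{1}{12360} + 23954 \left(- \frac{1}{12832}\right)\right)} = - \frac{13601}{38922 - \frac{11031483}{3304240}} = - \frac{13601}{\frac{128596597797}{3304240}} = \left(-13601\right) \frac{3304240}{128596597797} = - \frac{44940968240}{128596597797}$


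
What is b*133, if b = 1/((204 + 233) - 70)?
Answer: 133/367 ≈ 0.36240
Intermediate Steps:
b = 1/367 (b = 1/(437 - 70) = 1/367 ≈ 0.0027248)
b*133 = (1/367)*133 = 133/367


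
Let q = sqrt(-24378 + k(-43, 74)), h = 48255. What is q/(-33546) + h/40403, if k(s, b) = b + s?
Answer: 48255/40403 - I*sqrt(24347)/33546 ≈ 1.1943 - 0.0046514*I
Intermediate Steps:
q = I*sqrt(24347) (q = sqrt(-24378 + (74 - 43)) = sqrt(-24378 + 31) = sqrt(-24347) = I*sqrt(24347) ≈ 156.04*I)
q/(-33546) + h/40403 = (I*sqrt(24347))/(-33546) + 48255/40403 = (I*sqrt(24347))*(-1/33546) + 48255*(1/40403) = -I*sqrt(24347)/33546 + 48255/40403 = 48255/40403 - I*sqrt(24347)/33546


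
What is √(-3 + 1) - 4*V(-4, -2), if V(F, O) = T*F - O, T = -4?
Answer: -72 + I*√2 ≈ -72.0 + 1.4142*I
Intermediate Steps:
V(F, O) = -O - 4*F (V(F, O) = -4*F - O = -O - 4*F)
√(-3 + 1) - 4*V(-4, -2) = √(-3 + 1) - 4*(-1*(-2) - 4*(-4)) = √(-2) - 4*(2 + 16) = I*√2 - 4*18 = I*√2 - 72 = -72 + I*√2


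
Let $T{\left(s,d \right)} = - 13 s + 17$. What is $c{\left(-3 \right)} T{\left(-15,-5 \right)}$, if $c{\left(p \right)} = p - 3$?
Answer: $-1272$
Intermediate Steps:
$T{\left(s,d \right)} = 17 - 13 s$
$c{\left(p \right)} = -3 + p$
$c{\left(-3 \right)} T{\left(-15,-5 \right)} = \left(-3 - 3\right) \left(17 - -195\right) = - 6 \left(17 + 195\right) = \left(-6\right) 212 = -1272$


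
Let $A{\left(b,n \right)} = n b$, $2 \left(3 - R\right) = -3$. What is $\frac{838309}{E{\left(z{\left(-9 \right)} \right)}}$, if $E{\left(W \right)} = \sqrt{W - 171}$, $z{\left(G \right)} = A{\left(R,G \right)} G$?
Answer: $\frac{838309 \sqrt{86}}{129} \approx 60265.0$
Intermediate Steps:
$R = \frac{9}{2}$ ($R = 3 - - \frac{3}{2} = 3 + \frac{3}{2} = \frac{9}{2} \approx 4.5$)
$A{\left(b,n \right)} = b n$
$z{\left(G \right)} = \frac{9 G^{2}}{2}$ ($z{\left(G \right)} = \frac{9 G}{2} G = \frac{9 G^{2}}{2}$)
$E{\left(W \right)} = \sqrt{-171 + W}$
$\frac{838309}{E{\left(z{\left(-9 \right)} \right)}} = \frac{838309}{\sqrt{-171 + \frac{9 \left(-9\right)^{2}}{2}}} = \frac{838309}{\sqrt{-171 + \frac{9}{2} \cdot 81}} = \frac{838309}{\sqrt{-171 + \frac{729}{2}}} = \frac{838309}{\sqrt{\frac{387}{2}}} = \frac{838309}{\frac{3}{2} \sqrt{86}} = 838309 \frac{\sqrt{86}}{129} = \frac{838309 \sqrt{86}}{129}$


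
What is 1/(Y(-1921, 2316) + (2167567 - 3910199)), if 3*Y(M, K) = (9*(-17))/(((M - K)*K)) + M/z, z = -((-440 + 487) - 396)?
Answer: -3424699308/5967996888002701 ≈ -5.7384e-7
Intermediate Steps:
z = 349 (z = -(47 - 396) = -1*(-349) = 349)
Y(M, K) = M/1047 - 51/(K*(M - K)) (Y(M, K) = ((9*(-17))/(((M - K)*K)) + M/349)/3 = (-153*1/(K*(M - K)) + M*(1/349))/3 = (-153/(K*(M - K)) + M/349)/3 = (M/349 - 153/(K*(M - K)))/3 = M/1047 - 51/(K*(M - K)))
1/(Y(-1921, 2316) + (2167567 - 3910199)) = 1/((1/1047)*(53397 - 1921*2316**2 - 1*2316*(-1921)**2)/(2316*(2316 - 1*(-1921))) + (2167567 - 3910199)) = 1/((1/1047)*(1/2316)*(53397 - 1921*5363856 - 1*2316*3690241)/(2316 + 1921) - 1742632) = 1/((1/1047)*(1/2316)*(53397 - 10303967376 - 8546598156)/4237 - 1742632) = 1/((1/1047)*(1/2316)*(1/4237)*(-18850512135) - 1742632) = 1/(-6283504045/3424699308 - 1742632) = 1/(-5967996888002701/3424699308) = -3424699308/5967996888002701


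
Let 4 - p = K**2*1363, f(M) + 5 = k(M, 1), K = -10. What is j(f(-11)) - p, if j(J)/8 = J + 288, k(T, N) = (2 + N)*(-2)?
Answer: 138512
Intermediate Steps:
k(T, N) = -4 - 2*N
f(M) = -11 (f(M) = -5 + (-4 - 2*1) = -5 + (-4 - 2) = -5 - 6 = -11)
j(J) = 2304 + 8*J (j(J) = 8*(J + 288) = 8*(288 + J) = 2304 + 8*J)
p = -136296 (p = 4 - (-10)**2*1363 = 4 - 100*1363 = 4 - 1*136300 = 4 - 136300 = -136296)
j(f(-11)) - p = (2304 + 8*(-11)) - 1*(-136296) = (2304 - 88) + 136296 = 2216 + 136296 = 138512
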